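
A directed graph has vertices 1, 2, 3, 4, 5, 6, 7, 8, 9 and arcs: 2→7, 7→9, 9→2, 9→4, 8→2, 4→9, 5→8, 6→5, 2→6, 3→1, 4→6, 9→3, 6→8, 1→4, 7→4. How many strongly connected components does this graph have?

{1, 2, 3, 4, 5, 6, 7, 8, 9} are all mutually reachable — one SCC of size 9.
That gives 1 strongly connected component.

1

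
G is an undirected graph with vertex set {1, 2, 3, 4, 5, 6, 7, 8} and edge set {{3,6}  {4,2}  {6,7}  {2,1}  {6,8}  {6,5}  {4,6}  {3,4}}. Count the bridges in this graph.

5

The edges on the cycle 3-4-6-3 are not bridges since each lies on that cycle.
But removing 2-1 disconnects 2 from 1; removing 6-5 disconnects 6 from 5; removing 6-7 disconnects 6 from 7; removing 6-8 disconnects 6 from 8 — these are bridges.
In total 5 edges are bridges.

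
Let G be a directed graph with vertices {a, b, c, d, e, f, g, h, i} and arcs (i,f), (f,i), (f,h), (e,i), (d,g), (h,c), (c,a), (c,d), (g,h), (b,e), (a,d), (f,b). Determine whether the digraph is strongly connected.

No

There is no directed path from h to b, so the graph is not strongly connected.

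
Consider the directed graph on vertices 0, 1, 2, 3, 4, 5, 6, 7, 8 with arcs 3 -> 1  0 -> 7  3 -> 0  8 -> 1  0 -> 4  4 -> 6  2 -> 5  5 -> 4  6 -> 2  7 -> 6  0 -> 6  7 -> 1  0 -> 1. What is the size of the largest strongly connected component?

4

{2, 4, 5, 6} are all mutually reachable — one SCC of size 4.
{0} is an SCC by itself.
{3} is an SCC by itself.
{7} is an SCC by itself.
{1} is an SCC by itself.
(and 1 more singleton SCC)
The largest has 4 vertices.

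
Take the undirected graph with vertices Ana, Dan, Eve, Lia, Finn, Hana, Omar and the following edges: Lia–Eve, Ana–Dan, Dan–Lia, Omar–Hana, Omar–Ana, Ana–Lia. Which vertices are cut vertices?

Ana, Lia, Omar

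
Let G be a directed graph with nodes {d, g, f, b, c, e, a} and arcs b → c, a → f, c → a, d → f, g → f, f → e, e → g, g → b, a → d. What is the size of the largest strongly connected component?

{a, b, c, d, e, f, g} are all mutually reachable — one SCC of size 7.
The largest has 7 vertices.

7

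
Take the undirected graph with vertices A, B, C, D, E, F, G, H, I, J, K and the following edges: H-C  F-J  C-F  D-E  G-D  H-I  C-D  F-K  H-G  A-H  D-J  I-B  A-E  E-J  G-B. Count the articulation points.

1

Removing F increases the component count from 1 to 2, so F is a cut vertex.
By contrast removing D leaves 1 component; it is not a cut vertex. No other vertex is a cut vertex either.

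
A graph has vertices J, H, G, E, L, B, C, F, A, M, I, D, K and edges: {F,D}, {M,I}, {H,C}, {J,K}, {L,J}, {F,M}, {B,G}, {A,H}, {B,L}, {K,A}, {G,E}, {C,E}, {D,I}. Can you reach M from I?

Yes

From I we can reach D, F, I, M, which includes M.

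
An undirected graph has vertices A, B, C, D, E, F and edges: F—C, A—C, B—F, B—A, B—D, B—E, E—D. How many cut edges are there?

The edges on the cycle B-E-D-B are not bridges since each lies on that cycle.
Every edge lies on some cycle, so there are no bridges.

0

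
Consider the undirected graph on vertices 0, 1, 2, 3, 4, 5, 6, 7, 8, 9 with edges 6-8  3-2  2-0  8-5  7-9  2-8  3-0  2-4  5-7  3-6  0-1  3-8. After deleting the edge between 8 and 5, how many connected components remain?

2

Before removal there is 1 component.
8-5 is a bridge — removing it separates 8's side from 5's side.
After removal: 2 components.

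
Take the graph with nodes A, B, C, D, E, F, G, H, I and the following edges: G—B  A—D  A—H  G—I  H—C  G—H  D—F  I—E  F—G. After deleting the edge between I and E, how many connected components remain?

2

Before removal there is 1 component.
I—E is a bridge — removing it separates I's side from E's side.
After removal: 2 components.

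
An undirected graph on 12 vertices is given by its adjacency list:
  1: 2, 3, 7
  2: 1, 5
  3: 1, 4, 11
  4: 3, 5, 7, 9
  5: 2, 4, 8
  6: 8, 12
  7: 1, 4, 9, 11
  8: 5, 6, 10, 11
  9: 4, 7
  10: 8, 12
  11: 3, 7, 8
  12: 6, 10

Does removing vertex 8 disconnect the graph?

Deleting 8 raises the number of components from 1 to 2, so 8 is a cut vertex.

Yes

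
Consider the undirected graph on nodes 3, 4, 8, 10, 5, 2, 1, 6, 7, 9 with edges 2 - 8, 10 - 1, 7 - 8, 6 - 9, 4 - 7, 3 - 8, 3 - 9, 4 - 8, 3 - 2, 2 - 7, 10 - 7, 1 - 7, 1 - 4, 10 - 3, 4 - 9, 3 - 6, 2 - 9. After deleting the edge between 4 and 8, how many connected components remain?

4 and 8 are still connected via 4-7-8, so the component count stays at 2.

2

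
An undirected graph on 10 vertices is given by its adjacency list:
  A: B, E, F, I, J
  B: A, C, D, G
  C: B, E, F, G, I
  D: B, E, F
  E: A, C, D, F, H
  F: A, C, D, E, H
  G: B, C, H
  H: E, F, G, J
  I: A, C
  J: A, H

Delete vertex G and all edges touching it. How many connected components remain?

With G gone, the remaining components are: {A, B, C, D, E, F, H, I, J}.
That is 1 component.

1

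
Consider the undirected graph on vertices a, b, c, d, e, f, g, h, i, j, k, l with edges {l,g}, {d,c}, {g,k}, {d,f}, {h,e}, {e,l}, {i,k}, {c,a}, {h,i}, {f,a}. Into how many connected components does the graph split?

j is isolated — a component by itself.
b is isolated — a component by itself.
Starting from a we can reach a, c, d, f. That is one component of size 4.
Starting from e we can reach e, g, h, i, k, l. That is one component of size 6.
Total: 4 components.

4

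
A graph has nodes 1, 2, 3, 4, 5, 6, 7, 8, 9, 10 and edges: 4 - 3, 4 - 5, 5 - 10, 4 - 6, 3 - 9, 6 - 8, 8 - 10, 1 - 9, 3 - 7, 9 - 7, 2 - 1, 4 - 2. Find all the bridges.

The edges on the cycle 4-2-1-9-7-3-4 are not bridges since each lies on that cycle.
Every edge lies on some cycle, so there are no bridges.

none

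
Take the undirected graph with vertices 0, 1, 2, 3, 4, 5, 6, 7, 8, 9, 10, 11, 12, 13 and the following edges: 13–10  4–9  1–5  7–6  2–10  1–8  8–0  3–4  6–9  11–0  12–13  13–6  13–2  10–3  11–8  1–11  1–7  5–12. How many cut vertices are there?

Removing 1 increases the component count from 1 to 2, so 1 is a cut vertex.
By contrast removing 3 leaves 1 component; it is not a cut vertex. No other vertex is a cut vertex either.

1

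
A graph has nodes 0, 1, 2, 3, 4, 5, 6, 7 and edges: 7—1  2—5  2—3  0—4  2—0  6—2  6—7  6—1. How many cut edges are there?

The edges on the cycle 6-7-1-6 are not bridges since each lies on that cycle.
But removing 2—0 disconnects 2 from 0; removing 6—2 disconnects 6 from 2; removing 2—3 disconnects 2 from 3; removing 2—5 disconnects 2 from 5 — these are bridges.
In total 5 edges are bridges.

5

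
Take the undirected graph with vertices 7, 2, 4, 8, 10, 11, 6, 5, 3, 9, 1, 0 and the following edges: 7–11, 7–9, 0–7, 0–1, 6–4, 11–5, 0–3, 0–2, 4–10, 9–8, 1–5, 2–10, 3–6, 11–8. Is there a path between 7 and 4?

Yes

From 7 we can reach 0, 1, 2, 3, 4, 5, 6, 7, 8, 9, 10, 11, which includes 4.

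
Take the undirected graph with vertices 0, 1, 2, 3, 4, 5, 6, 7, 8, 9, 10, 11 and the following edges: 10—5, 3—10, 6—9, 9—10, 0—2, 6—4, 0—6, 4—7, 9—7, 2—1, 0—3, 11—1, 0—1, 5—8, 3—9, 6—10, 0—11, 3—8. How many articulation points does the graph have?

Removing 0 increases the component count from 1 to 2, so 0 is a cut vertex.
By contrast removing 11 leaves 1 component; it is not a cut vertex. No other vertex is a cut vertex either.

1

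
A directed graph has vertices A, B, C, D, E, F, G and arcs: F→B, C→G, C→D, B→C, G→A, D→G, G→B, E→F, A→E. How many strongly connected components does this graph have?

{A, B, C, D, E, F, G} are all mutually reachable — one SCC of size 7.
That gives 1 strongly connected component.

1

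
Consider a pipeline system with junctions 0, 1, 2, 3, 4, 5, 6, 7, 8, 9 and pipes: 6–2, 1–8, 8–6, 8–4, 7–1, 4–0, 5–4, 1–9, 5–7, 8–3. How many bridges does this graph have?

5

The edges on the cycle 5-7-1-8-4-5 are not bridges since each lies on that cycle.
But removing 8–6 disconnects 8 from 6; removing 1–9 disconnects 1 from 9; removing 2–6 disconnects 2 from 6; removing 8–3 disconnects 8 from 3 — these are bridges.
In total 5 edges are bridges.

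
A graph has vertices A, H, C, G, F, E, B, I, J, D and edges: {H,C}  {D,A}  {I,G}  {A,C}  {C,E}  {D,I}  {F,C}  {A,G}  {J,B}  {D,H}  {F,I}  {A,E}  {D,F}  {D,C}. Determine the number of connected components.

2

Starting from B we can reach B, J. That is one component of size 2.
Starting from A we can reach A, C, D, E, F, G, H, I. That is one component of size 8.
Total: 2 components.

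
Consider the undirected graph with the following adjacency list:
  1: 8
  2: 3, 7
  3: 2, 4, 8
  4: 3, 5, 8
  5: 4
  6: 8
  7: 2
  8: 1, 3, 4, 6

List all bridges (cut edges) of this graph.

The edges on the cycle 3-8-4-3 are not bridges since each lies on that cycle.
But removing 8-1 disconnects 8 from 1; removing 4-5 disconnects 4 from 5; removing 3-2 disconnects 3 from 2; removing 8-6 disconnects 8 from 6 — these are bridges.
In total 5 edges are bridges.

1-8, 2-3, 2-7, 4-5, 6-8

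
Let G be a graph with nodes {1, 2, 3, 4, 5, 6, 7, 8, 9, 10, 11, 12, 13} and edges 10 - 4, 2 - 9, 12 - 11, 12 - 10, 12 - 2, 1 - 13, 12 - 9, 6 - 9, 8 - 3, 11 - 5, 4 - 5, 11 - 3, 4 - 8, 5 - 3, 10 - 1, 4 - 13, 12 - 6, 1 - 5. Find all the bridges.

The edges on the cycle 12-6-9-12 are not bridges since each lies on that cycle.
Every edge lies on some cycle, so there are no bridges.

none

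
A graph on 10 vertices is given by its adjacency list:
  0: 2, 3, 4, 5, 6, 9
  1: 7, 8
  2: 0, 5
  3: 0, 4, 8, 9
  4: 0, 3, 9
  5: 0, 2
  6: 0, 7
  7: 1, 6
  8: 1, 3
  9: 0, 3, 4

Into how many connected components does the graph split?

Starting from 0 we can reach 0, 1, 2, 3, 4, 5, 6, 7, 8, 9. That is one component of size 10.
Total: 1 component.

1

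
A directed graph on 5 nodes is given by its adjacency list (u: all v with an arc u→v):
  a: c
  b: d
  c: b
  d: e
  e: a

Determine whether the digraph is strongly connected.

Yes

From e we can reach every vertex (a, b, c, d, e), and every vertex can reach e (a, b, c, d, e). So the whole graph is one strongly connected component.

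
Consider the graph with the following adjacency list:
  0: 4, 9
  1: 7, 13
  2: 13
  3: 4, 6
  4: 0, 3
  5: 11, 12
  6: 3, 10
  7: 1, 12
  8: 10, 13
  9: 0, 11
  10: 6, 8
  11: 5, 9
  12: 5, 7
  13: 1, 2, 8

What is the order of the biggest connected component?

Starting from 0 we can reach 0, 1, 2, 3, 4, 5, 6, 7, 8, 9, 10, 11, 12, 13. That is one component of size 14.
The largest has 14 vertices.

14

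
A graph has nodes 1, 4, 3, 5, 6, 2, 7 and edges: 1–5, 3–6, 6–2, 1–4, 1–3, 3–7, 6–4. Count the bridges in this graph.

The edges on the cycle 1-3-6-4-1 are not bridges since each lies on that cycle.
But removing 3–7 disconnects 3 from 7; removing 6–2 disconnects 6 from 2; removing 1–5 disconnects 1 from 5 — these are bridges.
That makes 3 bridges.

3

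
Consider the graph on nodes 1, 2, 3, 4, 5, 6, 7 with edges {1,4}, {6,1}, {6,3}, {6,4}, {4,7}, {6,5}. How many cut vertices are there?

2

Removing 4 increases the component count from 2 to 3, so 4 is a cut vertex.
Removing 6 increases the component count from 2 to 4, so 6 is a cut vertex.
By contrast removing 3 leaves 2 components; it is not a cut vertex. No other vertex is a cut vertex either.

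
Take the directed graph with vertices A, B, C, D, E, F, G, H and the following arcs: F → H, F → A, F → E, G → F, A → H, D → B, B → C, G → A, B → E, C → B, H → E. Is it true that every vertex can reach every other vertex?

No

There is no directed path from A to C, so the graph is not strongly connected.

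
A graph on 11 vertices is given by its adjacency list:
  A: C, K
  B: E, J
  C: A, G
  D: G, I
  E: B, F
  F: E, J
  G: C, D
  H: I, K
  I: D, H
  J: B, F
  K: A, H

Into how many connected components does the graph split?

Starting from B we can reach B, E, F, J. That is one component of size 4.
Starting from A we can reach A, C, D, G, H, I, K. That is one component of size 7.
Total: 2 components.

2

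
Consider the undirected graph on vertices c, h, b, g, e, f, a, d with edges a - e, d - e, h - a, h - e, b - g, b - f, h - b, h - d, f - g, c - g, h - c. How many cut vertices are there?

Removing h increases the component count from 1 to 2, so h is a cut vertex.
By contrast removing g leaves 1 component; it is not a cut vertex. No other vertex is a cut vertex either.

1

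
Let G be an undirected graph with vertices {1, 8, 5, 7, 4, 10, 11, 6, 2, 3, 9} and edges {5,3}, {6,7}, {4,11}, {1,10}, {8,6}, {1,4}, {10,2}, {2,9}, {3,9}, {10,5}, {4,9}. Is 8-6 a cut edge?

Yes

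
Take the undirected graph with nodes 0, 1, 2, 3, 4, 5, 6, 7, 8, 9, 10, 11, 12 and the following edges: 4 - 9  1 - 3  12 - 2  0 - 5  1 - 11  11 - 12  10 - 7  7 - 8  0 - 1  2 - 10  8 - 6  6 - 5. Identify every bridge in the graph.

The edges on the cycle 0-1-11-12-2-10-7-8-6-5-0 are not bridges since each lies on that cycle.
But removing 1 - 3 disconnects 1 from 3; removing 4 - 9 disconnects 4 from 9 — these are bridges.

1-3, 4-9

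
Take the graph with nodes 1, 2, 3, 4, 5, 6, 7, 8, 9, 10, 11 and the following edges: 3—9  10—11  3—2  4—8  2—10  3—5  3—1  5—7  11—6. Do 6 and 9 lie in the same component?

From 6 we can reach 1, 2, 3, 5, 6, 7, 9, 10, 11, which includes 9.

Yes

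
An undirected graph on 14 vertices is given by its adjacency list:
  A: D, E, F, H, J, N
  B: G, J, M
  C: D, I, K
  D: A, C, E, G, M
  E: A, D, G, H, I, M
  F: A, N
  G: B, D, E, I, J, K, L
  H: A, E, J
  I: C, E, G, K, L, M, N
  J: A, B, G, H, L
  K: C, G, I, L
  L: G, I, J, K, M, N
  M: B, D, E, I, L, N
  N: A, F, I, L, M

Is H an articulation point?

No

Deleting H leaves 1 component (was 1) (its neighbors A, E, J remain connected to each other), so H is not a cut vertex.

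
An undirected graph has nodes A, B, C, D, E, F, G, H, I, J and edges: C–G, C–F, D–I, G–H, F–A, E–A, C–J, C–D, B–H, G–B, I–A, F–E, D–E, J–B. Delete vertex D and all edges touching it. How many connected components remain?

1

With D gone, the remaining components are: {A, B, C, E, F, G, H, I, J}.
That is 1 component.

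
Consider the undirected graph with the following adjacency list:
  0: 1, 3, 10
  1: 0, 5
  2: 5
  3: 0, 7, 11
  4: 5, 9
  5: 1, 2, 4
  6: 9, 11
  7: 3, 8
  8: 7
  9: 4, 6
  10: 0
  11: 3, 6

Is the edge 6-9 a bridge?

No

After removing 6-9, the path 6-11-3-0-1-5-4-9 still connects them, so the edge is not a bridge.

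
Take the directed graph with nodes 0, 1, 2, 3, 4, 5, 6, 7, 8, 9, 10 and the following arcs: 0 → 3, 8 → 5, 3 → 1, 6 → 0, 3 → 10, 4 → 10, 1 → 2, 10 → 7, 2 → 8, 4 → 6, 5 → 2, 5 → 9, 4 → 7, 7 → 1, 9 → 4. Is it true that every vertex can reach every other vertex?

Yes

From 5 we can reach every vertex (0, 1, 2, 3, 4, 5, 6, 7, 8, 9, 10), and every vertex can reach 5 (0, 1, 2, 3, 4, 5, 6, 7, 8, 9, 10). So the whole graph is one strongly connected component.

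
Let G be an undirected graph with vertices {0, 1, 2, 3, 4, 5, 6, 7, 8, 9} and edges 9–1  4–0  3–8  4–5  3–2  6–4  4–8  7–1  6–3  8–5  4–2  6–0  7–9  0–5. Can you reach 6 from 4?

Yes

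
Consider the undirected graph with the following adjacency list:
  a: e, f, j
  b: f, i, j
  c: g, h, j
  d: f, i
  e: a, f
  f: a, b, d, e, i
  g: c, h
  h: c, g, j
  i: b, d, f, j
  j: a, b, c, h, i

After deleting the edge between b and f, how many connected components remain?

1

b and f are still connected via b-i-f, so the component count stays at 1.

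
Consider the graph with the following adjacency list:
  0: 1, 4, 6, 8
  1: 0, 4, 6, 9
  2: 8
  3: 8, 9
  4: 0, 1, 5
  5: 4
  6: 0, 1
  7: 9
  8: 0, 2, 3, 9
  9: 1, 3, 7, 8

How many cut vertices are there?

Removing 4 increases the component count from 1 to 2, so 4 is a cut vertex.
Removing 8 increases the component count from 1 to 2, so 8 is a cut vertex.
Removing 9 increases the component count from 1 to 2, so 9 is a cut vertex.
By contrast removing 5 leaves 1 component; it is not a cut vertex. No other vertex is a cut vertex either.

3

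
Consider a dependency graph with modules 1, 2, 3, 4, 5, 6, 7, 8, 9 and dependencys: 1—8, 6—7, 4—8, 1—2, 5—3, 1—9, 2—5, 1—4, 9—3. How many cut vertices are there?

Removing 1 increases the component count from 2 to 3, so 1 is a cut vertex.
By contrast removing 6 leaves 2 components; it is not a cut vertex. No other vertex is a cut vertex either.

1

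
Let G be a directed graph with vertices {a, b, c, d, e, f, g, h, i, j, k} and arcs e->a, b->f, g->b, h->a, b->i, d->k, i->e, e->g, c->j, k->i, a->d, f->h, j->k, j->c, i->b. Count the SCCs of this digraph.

2

{a, b, d, e, f, g, h, i, k} are all mutually reachable — one SCC of size 9.
{c, j} are all mutually reachable — one SCC of size 2.
That gives 2 strongly connected components.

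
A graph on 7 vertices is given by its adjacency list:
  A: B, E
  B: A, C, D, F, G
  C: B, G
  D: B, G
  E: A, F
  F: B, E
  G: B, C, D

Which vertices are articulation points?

Removing B increases the component count from 1 to 2, so B is a cut vertex.
By contrast removing G leaves 1 component; it is not a cut vertex. No other vertex is a cut vertex either.

B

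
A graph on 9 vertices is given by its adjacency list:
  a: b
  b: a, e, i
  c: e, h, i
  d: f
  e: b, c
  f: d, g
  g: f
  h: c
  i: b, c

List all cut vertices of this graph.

Removing b increases the component count from 2 to 3, so b is a cut vertex.
Removing c increases the component count from 2 to 3, so c is a cut vertex.
Removing f increases the component count from 2 to 3, so f is a cut vertex.
By contrast removing i leaves 2 components; it is not a cut vertex. No other vertex is a cut vertex either.

b, c, f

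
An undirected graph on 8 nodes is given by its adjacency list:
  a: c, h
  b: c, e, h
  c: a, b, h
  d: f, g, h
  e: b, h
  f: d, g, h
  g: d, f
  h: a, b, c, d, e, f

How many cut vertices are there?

1

Removing h increases the component count from 1 to 2, so h is a cut vertex.
By contrast removing g leaves 1 component; it is not a cut vertex. No other vertex is a cut vertex either.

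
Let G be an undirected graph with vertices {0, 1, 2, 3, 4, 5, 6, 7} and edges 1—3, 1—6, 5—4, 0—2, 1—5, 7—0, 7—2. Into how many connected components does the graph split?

2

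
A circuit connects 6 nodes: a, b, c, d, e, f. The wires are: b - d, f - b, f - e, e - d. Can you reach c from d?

No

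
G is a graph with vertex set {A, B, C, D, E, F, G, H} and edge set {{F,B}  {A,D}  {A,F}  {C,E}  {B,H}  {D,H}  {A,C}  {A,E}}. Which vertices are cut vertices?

Removing A increases the component count from 2 to 3, so A is a cut vertex.
By contrast removing B leaves 2 components; it is not a cut vertex. No other vertex is a cut vertex either.

A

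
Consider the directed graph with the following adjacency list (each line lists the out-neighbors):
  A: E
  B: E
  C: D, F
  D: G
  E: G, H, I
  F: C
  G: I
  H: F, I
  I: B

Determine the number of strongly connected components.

2

{B, C, D, E, F, G, H, I} are all mutually reachable — one SCC of size 8.
{A} is an SCC by itself.
That gives 2 strongly connected components.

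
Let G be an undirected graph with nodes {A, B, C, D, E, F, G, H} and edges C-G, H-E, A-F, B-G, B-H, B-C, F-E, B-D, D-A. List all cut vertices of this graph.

B

Removing B increases the component count from 1 to 2, so B is a cut vertex.
By contrast removing E leaves 1 component; it is not a cut vertex. No other vertex is a cut vertex either.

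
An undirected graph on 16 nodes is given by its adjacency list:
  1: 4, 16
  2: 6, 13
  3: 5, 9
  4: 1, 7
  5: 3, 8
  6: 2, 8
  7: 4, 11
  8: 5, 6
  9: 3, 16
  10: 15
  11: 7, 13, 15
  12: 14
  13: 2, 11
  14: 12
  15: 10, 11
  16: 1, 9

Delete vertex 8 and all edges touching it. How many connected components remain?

2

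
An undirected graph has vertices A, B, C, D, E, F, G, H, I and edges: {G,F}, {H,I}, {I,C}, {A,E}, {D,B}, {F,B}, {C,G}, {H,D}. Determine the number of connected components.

2

Starting from A we can reach A, E. That is one component of size 2.
Starting from B we can reach B, C, D, F, G, H, I. That is one component of size 7.
Total: 2 components.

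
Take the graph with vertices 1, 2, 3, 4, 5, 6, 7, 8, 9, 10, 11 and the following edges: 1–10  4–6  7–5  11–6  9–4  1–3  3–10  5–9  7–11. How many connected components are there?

4

2 is isolated — a component by itself.
8 is isolated — a component by itself.
Starting from 1 we can reach 1, 3, 10. That is one component of size 3.
Starting from 4 we can reach 4, 5, 6, 7, 9, 11. That is one component of size 6.
Total: 4 components.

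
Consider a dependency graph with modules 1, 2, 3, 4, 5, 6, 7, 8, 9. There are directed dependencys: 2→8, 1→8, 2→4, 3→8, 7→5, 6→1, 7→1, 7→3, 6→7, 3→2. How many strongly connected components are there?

9

{2} is an SCC by itself.
{1} is an SCC by itself.
{5} is an SCC by itself.
{8} is an SCC by itself.
{3} is an SCC by itself.
(and 4 more singleton SCCs)
That gives 9 strongly connected components.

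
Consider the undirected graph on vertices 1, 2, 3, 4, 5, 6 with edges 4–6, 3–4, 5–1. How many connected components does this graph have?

3

2 is isolated — a component by itself.
Starting from 1 we can reach 1, 5. That is one component of size 2.
Starting from 3 we can reach 3, 4, 6. That is one component of size 3.
Total: 3 components.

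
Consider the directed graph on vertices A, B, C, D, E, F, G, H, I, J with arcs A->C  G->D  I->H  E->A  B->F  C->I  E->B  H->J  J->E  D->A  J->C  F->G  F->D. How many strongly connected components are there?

1

{A, B, C, D, E, F, G, H, I, J} are all mutually reachable — one SCC of size 10.
That gives 1 strongly connected component.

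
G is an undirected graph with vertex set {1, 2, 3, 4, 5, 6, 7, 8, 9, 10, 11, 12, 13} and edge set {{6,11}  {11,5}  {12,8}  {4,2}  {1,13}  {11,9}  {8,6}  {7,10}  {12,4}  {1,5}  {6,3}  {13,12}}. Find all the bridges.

10-7, 11-9, 12-4, 2-4, 3-6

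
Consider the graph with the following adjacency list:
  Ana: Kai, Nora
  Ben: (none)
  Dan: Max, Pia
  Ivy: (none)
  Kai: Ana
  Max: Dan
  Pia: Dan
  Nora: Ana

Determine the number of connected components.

4

Ivy is isolated — a component by itself.
Ben is isolated — a component by itself.
Starting from Ana we can reach Ana, Kai, Nora. That is one component of size 3.
Starting from Dan we can reach Dan, Max, Pia. That is one component of size 3.
Total: 4 components.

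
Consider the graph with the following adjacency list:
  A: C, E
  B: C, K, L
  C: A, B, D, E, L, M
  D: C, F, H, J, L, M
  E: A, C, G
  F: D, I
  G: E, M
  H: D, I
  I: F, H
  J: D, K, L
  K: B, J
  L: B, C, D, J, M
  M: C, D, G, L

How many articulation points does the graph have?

Removing D increases the component count from 1 to 2, so D is a cut vertex.
By contrast removing B leaves 1 component; it is not a cut vertex. No other vertex is a cut vertex either.

1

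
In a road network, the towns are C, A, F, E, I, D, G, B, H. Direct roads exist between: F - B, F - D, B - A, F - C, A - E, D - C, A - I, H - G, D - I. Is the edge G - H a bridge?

Removing G - H leaves no path between G and H: the component count goes from 2 to 3. So it is a bridge.

Yes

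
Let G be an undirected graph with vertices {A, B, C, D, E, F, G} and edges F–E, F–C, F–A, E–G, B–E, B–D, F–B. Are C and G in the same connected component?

Yes

From C we can reach A, B, C, D, E, F, G, which includes G.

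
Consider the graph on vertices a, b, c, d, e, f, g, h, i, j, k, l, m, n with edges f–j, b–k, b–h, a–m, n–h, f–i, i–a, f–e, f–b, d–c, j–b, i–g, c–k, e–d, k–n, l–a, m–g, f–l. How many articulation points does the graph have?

Removing f increases the component count from 1 to 2, so f is a cut vertex.
By contrast removing e leaves 1 component; it is not a cut vertex. No other vertex is a cut vertex either.

1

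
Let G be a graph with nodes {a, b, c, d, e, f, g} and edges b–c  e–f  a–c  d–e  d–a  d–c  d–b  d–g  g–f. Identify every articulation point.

d

Removing d increases the component count from 1 to 2, so d is a cut vertex.
By contrast removing a leaves 1 component; it is not a cut vertex. No other vertex is a cut vertex either.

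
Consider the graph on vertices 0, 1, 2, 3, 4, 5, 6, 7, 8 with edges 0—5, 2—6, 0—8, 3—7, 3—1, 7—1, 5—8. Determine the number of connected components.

4 is isolated — a component by itself.
Starting from 2 we can reach 2, 6. That is one component of size 2.
Starting from 1 we can reach 1, 3, 7. That is one component of size 3.
Starting from 0 we can reach 0, 5, 8. That is one component of size 3.
Total: 4 components.

4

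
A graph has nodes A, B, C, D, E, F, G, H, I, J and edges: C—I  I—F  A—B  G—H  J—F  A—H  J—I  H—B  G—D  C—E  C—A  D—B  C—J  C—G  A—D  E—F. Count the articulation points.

1

Removing C increases the component count from 1 to 2, so C is a cut vertex.
By contrast removing E leaves 1 component; it is not a cut vertex. No other vertex is a cut vertex either.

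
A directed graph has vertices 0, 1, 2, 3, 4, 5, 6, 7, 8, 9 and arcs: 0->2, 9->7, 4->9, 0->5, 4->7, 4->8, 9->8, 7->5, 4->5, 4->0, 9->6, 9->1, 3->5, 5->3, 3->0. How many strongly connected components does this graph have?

{0, 3, 5} are all mutually reachable — one SCC of size 3.
{1} is an SCC by itself.
{6} is an SCC by itself.
{8} is an SCC by itself.
{2} is an SCC by itself.
(and 3 more singleton SCCs)
That gives 8 strongly connected components.

8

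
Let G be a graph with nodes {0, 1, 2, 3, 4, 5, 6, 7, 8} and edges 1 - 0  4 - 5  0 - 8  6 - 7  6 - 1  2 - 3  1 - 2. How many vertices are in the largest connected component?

Starting from 4 we can reach 4, 5. That is one component of size 2.
Starting from 0 we can reach 0, 1, 2, 3, 6, 7, 8. That is one component of size 7.
The largest has 7 vertices.

7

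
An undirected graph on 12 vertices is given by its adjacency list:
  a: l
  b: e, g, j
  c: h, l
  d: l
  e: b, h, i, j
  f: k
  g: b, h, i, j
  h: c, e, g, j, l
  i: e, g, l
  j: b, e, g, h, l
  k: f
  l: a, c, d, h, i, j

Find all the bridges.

a-l, d-l, f-k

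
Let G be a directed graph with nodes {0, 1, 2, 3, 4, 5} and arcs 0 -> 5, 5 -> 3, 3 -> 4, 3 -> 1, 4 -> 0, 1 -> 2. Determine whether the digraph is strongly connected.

There is no directed path from 1 to 0, so the graph is not strongly connected.

No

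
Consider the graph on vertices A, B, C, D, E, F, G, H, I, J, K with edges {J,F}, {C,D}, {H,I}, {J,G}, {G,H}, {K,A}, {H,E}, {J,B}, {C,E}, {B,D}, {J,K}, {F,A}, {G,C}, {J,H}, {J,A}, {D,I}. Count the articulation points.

1

Removing J increases the component count from 1 to 2, so J is a cut vertex.
By contrast removing A leaves 1 component; it is not a cut vertex. No other vertex is a cut vertex either.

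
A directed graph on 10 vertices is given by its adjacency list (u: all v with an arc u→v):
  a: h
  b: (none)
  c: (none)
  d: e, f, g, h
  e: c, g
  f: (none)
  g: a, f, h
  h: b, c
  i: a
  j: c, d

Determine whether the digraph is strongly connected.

No

There is no directed path from c to e, so the graph is not strongly connected.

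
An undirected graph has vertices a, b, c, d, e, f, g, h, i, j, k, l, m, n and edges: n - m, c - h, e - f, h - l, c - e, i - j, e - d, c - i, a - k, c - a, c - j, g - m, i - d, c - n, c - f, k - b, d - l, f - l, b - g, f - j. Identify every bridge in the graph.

none

The edges on the cycle c-a-k-b-g-m-n-c are not bridges since each lies on that cycle.
Every edge lies on some cycle, so there are no bridges.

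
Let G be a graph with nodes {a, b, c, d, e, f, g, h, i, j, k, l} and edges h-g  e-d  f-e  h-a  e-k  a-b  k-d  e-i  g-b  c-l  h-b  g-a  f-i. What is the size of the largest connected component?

j is isolated — a component by itself.
Starting from c we can reach c, l. That is one component of size 2.
Starting from a we can reach a, b, g, h. That is one component of size 4.
Starting from d we can reach d, e, f, i, k. That is one component of size 5.
The largest has 5 vertices.

5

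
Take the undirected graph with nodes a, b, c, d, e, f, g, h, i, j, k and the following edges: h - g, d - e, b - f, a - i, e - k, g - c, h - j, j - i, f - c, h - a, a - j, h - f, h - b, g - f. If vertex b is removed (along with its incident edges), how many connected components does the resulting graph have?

2

With b gone, the remaining components are: {d, e, k}; {a, c, f, g, h, i, j}.
That is 2 components.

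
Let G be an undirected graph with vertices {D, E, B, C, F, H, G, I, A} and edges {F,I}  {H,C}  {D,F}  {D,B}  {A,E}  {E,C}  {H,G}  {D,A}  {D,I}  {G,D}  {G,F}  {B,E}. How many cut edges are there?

0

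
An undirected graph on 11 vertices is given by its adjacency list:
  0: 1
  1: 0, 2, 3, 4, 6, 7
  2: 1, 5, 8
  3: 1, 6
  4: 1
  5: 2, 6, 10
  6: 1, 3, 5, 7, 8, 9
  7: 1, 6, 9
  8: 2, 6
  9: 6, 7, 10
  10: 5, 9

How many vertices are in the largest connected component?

11

Starting from 0 we can reach 0, 1, 2, 3, 4, 5, 6, 7, 8, 9, 10. That is one component of size 11.
The largest has 11 vertices.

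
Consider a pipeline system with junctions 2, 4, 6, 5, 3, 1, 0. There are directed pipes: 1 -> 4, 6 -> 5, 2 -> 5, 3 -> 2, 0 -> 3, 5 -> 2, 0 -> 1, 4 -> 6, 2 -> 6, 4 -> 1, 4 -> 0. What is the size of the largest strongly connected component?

{2, 5, 6} are all mutually reachable — one SCC of size 3.
{0, 1, 4} are all mutually reachable — one SCC of size 3.
{3} is an SCC by itself.
The largest has 3 vertices.

3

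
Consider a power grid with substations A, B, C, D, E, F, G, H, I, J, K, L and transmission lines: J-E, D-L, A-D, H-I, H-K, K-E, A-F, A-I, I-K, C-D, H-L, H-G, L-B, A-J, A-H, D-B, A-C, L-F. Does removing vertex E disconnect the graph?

No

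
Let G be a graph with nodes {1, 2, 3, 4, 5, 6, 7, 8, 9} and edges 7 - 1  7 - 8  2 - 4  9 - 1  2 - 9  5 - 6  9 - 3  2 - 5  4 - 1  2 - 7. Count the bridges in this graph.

4

The edges on the cycle 2-7-1-4-2 are not bridges since each lies on that cycle.
But removing 7 - 8 disconnects 7 from 8; removing 6 - 5 disconnects 6 from 5; removing 2 - 5 disconnects 2 from 5; removing 9 - 3 disconnects 9 from 3 — these are bridges.
That makes 4 bridges.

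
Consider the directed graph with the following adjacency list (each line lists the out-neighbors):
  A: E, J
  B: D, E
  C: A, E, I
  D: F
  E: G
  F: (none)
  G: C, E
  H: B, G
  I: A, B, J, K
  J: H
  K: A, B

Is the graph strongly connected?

No

There is no directed path from D to J, so the graph is not strongly connected.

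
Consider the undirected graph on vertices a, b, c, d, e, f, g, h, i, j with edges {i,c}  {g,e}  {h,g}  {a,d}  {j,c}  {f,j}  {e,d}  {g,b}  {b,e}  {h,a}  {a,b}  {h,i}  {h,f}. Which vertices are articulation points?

h

Removing h increases the component count from 1 to 2, so h is a cut vertex.
By contrast removing e leaves 1 component; it is not a cut vertex. No other vertex is a cut vertex either.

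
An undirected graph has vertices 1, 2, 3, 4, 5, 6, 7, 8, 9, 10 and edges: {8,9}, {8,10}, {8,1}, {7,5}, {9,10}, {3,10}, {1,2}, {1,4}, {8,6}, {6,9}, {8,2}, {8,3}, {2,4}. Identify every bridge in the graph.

The edges on the cycle 8-1-4-2-8 are not bridges since each lies on that cycle.
But removing 7—5 disconnects 7 from 5 — this is a bridge.

5-7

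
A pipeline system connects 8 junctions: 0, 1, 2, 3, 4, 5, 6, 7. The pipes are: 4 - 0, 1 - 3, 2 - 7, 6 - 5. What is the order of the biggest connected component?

2

Starting from 0 we can reach 0, 4. That is one component of size 2.
Starting from 2 we can reach 2, 7. That is one component of size 2.
Starting from 5 we can reach 5, 6. That is one component of size 2.
Starting from 1 we can reach 1, 3. That is one component of size 2.
The largest has 2 vertices.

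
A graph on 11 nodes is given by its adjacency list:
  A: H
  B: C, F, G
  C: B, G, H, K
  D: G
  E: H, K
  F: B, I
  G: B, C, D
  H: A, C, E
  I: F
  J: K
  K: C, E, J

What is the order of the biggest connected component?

Starting from A we can reach A, B, C, D, E, F, G, H, I, J, K. That is one component of size 11.
The largest has 11 vertices.

11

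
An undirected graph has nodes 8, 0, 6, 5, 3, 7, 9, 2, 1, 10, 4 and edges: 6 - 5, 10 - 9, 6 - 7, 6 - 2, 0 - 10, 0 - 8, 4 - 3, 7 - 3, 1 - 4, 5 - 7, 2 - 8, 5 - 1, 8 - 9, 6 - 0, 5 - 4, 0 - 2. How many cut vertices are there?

1

Removing 6 increases the component count from 1 to 2, so 6 is a cut vertex.
By contrast removing 0 leaves 1 component; it is not a cut vertex. No other vertex is a cut vertex either.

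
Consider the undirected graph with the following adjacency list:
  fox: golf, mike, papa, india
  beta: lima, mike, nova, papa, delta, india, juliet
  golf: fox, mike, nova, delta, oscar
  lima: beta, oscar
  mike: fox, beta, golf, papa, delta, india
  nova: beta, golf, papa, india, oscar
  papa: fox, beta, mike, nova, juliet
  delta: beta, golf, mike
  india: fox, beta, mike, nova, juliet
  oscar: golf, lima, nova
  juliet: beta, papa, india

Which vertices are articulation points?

none

Removing mike, for instance, still leaves 1 component. No single vertex removal increases the component count — the graph has no articulation points.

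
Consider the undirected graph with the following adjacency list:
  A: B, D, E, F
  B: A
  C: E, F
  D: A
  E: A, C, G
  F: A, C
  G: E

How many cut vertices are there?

2

Removing A increases the component count from 1 to 3, so A is a cut vertex.
Removing E increases the component count from 1 to 2, so E is a cut vertex.
By contrast removing C leaves 1 component; it is not a cut vertex. No other vertex is a cut vertex either.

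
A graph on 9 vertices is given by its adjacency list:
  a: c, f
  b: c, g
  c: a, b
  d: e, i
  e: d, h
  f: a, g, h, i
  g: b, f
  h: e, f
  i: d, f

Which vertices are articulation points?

Removing f increases the component count from 1 to 2, so f is a cut vertex.
By contrast removing h leaves 1 component; it is not a cut vertex. No other vertex is a cut vertex either.

f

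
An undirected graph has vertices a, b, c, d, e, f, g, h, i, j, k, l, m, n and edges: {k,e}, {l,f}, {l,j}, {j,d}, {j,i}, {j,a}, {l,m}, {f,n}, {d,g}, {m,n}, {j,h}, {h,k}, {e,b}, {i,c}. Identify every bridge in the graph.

a-j, b-e, c-i, d-g, d-j, e-k, h-j, h-k, i-j, j-l

The edges on the cycle l-m-n-f-l are not bridges since each lies on that cycle.
But removing j—l disconnects j from l; removing j—i disconnects j from i; removing j—a disconnects j from a; removing k—h disconnects k from h — these are bridges.
In total 10 edges are bridges.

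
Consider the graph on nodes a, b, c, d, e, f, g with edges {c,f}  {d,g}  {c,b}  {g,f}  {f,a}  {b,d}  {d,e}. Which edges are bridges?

The edges on the cycle c-b-d-g-f-c are not bridges since each lies on that cycle.
But removing f - a disconnects f from a; removing d - e disconnects d from e — these are bridges.

a-f, d-e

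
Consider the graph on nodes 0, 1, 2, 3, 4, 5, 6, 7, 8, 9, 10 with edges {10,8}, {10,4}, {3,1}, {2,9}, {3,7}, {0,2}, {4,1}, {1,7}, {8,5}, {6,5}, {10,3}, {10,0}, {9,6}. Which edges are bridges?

none

The edges on the cycle 10-0-2-9-6-5-8-10 are not bridges since each lies on that cycle.
Every edge lies on some cycle, so there are no bridges.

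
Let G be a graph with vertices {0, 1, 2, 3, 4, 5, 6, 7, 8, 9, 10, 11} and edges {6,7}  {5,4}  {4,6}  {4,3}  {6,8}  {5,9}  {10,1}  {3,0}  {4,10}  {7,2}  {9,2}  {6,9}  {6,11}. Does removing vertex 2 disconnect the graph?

Deleting 2 leaves 1 component (was 1) (its neighbors 7, 9 remain connected to each other), so 2 is not a cut vertex.

No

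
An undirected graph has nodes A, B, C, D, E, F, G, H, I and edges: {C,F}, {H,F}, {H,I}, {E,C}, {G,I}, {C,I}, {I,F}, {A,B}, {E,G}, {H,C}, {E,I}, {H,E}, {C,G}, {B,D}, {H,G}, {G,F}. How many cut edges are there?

The edges on the cycle E-C-F-G-E are not bridges since each lies on that cycle.
But removing A–B disconnects A from B; removing D–B disconnects D from B — these are bridges.
That makes 2 bridges.

2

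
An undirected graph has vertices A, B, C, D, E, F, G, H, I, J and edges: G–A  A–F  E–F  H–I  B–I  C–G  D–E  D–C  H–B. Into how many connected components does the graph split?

3

J is isolated — a component by itself.
Starting from B we can reach B, H, I. That is one component of size 3.
Starting from A we can reach A, C, D, E, F, G. That is one component of size 6.
Total: 3 components.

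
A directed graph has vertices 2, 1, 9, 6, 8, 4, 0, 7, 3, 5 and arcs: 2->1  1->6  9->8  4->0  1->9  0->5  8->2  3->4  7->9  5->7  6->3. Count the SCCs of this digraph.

1

{0, 1, 2, 3, 4, 5, 6, 7, 8, 9} are all mutually reachable — one SCC of size 10.
That gives 1 strongly connected component.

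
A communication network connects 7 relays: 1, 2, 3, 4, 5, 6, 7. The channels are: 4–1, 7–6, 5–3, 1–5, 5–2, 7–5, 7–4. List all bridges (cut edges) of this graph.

The edges on the cycle 7-4-1-5-7 are not bridges since each lies on that cycle.
But removing 5–3 disconnects 5 from 3; removing 5–2 disconnects 5 from 2; removing 7–6 disconnects 7 from 6 — these are bridges.

2-5, 3-5, 6-7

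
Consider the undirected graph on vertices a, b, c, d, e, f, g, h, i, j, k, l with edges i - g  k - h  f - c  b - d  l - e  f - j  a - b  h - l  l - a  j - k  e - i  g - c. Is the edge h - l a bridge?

After removing h - l, the path h-k-j-f-c-g-i-e-l still connects them, so the edge is not a bridge.

No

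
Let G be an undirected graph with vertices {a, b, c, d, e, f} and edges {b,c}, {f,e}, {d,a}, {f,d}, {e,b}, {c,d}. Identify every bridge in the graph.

The edges on the cycle f-e-b-c-d-f are not bridges since each lies on that cycle.
But removing d-a disconnects d from a — this is a bridge.

a-d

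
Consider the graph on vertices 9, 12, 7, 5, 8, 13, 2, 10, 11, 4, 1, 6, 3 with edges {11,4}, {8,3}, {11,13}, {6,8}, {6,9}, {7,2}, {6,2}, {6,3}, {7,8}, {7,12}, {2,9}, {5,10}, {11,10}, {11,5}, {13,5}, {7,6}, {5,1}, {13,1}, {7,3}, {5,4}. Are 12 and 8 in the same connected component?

Yes

From 12 we can reach 2, 3, 6, 7, 8, 9, 12, which includes 8.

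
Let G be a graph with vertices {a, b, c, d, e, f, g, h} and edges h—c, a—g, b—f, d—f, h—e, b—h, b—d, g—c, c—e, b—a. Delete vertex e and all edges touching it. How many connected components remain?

1

With e gone, the remaining components are: {a, b, c, d, f, g, h}.
That is 1 component.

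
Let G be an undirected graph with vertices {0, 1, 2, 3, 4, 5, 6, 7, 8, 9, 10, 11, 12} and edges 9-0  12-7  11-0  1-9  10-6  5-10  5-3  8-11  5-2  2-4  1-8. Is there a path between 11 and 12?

The component containing 11 is {0, 1, 8, 9, 11}, and 12 is not in it.

No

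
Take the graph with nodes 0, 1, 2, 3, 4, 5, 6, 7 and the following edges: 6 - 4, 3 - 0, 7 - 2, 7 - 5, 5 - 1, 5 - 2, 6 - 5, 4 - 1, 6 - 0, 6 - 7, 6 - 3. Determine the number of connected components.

1

Starting from 0 we can reach 0, 1, 2, 3, 4, 5, 6, 7. That is one component of size 8.
Total: 1 component.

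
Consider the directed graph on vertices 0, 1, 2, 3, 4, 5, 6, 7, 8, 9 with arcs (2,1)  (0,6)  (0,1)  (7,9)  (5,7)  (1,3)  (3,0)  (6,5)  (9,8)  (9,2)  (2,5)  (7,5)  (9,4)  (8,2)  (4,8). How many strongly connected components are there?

1

{0, 1, 2, 3, 4, 5, 6, 7, 8, 9} are all mutually reachable — one SCC of size 10.
That gives 1 strongly connected component.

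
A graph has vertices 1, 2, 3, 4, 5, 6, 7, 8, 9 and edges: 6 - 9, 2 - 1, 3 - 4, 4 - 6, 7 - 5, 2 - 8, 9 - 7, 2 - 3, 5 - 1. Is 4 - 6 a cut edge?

After removing 4 - 6, the path 4-3-2-1-5-7-9-6 still connects them, so the edge is not a bridge.

No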